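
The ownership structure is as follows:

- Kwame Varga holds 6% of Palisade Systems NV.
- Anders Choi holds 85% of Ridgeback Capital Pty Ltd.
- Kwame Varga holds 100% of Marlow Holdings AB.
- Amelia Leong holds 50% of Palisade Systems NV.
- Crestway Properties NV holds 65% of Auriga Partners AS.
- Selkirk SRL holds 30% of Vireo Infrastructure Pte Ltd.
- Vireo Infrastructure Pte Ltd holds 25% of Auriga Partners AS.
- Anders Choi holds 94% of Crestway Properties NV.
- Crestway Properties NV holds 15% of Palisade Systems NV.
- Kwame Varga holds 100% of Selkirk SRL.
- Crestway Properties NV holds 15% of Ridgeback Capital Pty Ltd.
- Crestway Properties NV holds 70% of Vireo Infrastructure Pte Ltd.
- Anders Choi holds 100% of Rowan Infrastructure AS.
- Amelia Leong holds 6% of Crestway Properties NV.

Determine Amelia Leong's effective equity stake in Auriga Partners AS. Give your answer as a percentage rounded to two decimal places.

4.95%

Amelia reaches Auriga along 2 paths.
Via Crestway → Vireo: 6% × 70% × 25% = 1.05%.
Via Crestway: 6% × 65% = 3.9%.
Total: 1.05% + 3.9% = 4.95%.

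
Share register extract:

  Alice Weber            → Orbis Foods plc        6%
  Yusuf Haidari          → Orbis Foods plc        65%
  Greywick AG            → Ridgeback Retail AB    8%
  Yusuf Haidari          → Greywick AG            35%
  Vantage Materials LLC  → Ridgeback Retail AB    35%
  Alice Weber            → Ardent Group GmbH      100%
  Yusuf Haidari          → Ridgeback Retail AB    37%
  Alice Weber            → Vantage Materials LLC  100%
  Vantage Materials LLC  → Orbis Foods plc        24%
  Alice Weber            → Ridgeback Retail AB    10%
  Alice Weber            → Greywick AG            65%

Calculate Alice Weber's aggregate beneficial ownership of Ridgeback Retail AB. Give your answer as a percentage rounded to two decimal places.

50.20%

Alice reaches Ridgeback along 3 paths.
Via Vantage: 100% × 35% = 35%.
Via Greywick: 65% × 8% = 5.2%.
Direct stake: 10% = 10%.
Total: 35% + 5.2% + 10% = 50.2%.
Rounded: 50.20%.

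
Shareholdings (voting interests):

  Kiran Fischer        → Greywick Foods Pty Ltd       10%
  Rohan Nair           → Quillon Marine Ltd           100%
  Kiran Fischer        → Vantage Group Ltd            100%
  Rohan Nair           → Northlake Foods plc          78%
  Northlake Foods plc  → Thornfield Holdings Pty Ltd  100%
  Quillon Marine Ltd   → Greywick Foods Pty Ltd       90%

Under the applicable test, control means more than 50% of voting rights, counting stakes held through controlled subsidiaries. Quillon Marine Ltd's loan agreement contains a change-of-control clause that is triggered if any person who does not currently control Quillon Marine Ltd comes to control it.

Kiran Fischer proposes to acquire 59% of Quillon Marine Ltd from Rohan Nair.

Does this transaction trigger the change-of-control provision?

The purchase adds only to Kiran's holdings (Rohan's stake shrinks), so Kiran is the only person who could newly come to control Quillon.
Kiran holds 100% of Vantage, so Kiran controls Vantage.
Neither Kiran nor any entity Kiran controls holds any voting interest in Quillon.
So before the transaction, Kiran does not control Quillon.
After the purchase, Kiran holds 59% of Quillon directly, and Rohan's stake falls to 41%.
Kiran holds 59% of Quillon, so Kiran controls Quillon.
Kiran did not control Quillon before and does after, so the clause is triggered.

Yes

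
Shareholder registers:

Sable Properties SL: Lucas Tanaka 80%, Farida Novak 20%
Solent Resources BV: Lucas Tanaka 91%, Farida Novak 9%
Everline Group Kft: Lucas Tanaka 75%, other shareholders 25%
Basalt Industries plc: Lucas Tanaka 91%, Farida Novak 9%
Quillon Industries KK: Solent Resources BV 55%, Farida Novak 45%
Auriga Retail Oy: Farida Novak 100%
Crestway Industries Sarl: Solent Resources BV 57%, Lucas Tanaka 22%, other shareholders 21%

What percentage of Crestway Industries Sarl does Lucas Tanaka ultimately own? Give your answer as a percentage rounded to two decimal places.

Lucas reaches Crestway along 2 paths.
Via Solent: 91% × 57% = 51.87%.
Direct stake: 22% = 22%.
Total: 51.87% + 22% = 73.87%.

73.87%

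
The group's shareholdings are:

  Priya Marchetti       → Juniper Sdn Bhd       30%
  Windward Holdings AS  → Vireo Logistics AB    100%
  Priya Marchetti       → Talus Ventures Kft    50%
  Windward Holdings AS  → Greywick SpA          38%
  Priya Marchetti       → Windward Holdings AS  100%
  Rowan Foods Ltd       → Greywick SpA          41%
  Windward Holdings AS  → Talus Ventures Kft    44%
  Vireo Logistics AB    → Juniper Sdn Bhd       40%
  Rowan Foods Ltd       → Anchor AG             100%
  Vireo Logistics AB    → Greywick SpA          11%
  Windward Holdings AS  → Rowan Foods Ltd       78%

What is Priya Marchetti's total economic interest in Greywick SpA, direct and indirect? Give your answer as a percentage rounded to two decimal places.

Priya reaches Greywick along 3 paths.
Via Windward → Rowan: 100% × 78% × 41% = 31.98%.
Via Windward → Vireo: 100% × 100% × 11% = 11%.
Via Windward: 100% × 38% = 38%.
Total: 31.98% + 11% + 38% = 80.98%.

80.98%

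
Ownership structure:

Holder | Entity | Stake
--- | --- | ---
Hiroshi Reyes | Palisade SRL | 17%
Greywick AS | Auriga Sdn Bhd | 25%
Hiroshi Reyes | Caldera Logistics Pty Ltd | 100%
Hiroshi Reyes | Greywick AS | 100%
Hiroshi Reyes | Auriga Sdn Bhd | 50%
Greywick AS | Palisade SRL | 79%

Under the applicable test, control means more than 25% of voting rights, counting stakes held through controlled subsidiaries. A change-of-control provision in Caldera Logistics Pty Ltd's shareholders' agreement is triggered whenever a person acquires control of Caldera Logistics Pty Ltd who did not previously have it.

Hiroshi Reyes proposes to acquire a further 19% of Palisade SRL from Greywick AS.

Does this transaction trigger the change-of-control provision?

No

The purchase adds only to Hiroshi's holdings (Greywick's stake shrinks), so Hiroshi is the only person who could newly come to control Caldera.
Hiroshi holds 100% of Caldera, so Hiroshi controls Caldera.
So Hiroshi already controls Caldera before the transaction.
After the purchase, Hiroshi's direct stake in Palisade rises to 17% + 19% = 36%, and Greywick's stake falls to 60%.
Hiroshi controlled Caldera already, so this is not a new person acquiring control; every other person's position is unchanged or reduced.
No new person acquires control, so the clause is not triggered.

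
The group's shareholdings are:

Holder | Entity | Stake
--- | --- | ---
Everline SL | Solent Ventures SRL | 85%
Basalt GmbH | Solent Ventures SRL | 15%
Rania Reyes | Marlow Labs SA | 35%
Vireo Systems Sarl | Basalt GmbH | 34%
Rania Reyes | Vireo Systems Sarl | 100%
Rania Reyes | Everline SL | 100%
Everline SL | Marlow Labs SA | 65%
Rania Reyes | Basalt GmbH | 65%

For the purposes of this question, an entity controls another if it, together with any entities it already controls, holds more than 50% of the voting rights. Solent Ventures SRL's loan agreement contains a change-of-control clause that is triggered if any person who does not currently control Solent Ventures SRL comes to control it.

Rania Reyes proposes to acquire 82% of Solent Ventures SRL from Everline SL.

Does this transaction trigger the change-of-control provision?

The purchase adds only to Rania's holdings (Everline's stake shrinks), so Rania is the only person who could newly come to control Solent.
Rania holds 100% of Vireo, so Rania controls Vireo.
Rania and Vireo together hold 65% + 34% = 99% of Basalt, so Rania controls Basalt.
Rania holds 100% of Everline, so Rania controls Everline.
Everline and Basalt together hold 85% + 15% = 100% of Solent, so Rania controls Solent.
So Rania already controls Solent before the transaction.
After the purchase, Rania holds 82% of Solent directly, and Everline's stake falls to 3%.
Rania controlled Solent already, so this is not a new person acquiring control; every other person's position is unchanged or reduced.
No new person acquires control, so the clause is not triggered.

No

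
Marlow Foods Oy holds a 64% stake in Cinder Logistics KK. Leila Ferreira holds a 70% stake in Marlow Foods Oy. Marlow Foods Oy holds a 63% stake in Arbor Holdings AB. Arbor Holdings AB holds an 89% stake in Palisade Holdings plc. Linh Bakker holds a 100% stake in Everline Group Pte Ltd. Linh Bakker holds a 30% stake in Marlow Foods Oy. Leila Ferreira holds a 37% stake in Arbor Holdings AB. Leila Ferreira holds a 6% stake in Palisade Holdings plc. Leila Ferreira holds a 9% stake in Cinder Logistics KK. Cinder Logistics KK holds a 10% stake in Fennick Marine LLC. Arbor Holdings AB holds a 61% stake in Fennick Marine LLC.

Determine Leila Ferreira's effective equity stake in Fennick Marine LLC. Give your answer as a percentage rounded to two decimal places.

Leila reaches Fennick along 4 paths.
Via Marlow → Arbor: 70% × 63% × 61% = 26.901%.
Via Arbor: 37% × 61% = 22.57%.
Via Cinder: 9% × 10% = 0.9%.
Via Marlow → Cinder: 70% × 64% × 10% = 4.48%.
Total: 26.901% + 22.57% + 0.9% + 4.48% = 54.851%.
Rounded: 54.85%.

54.85%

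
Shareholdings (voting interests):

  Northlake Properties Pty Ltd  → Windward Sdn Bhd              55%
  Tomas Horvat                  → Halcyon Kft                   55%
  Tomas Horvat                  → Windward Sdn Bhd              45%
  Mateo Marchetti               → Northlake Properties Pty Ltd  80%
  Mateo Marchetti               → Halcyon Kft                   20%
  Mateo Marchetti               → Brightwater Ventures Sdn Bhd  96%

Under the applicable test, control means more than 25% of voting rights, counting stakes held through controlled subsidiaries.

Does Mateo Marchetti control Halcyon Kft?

Mateo holds 80% of Northlake, so Mateo controls Northlake.
Northlake holds 55% of Windward, so Mateo controls Windward.
Mateo holds 96% of Brightwater, so Mateo controls Brightwater.
In Halcyon, Mateo's side holds only 20%, not > 25%.
So Mateo does not control Halcyon.

No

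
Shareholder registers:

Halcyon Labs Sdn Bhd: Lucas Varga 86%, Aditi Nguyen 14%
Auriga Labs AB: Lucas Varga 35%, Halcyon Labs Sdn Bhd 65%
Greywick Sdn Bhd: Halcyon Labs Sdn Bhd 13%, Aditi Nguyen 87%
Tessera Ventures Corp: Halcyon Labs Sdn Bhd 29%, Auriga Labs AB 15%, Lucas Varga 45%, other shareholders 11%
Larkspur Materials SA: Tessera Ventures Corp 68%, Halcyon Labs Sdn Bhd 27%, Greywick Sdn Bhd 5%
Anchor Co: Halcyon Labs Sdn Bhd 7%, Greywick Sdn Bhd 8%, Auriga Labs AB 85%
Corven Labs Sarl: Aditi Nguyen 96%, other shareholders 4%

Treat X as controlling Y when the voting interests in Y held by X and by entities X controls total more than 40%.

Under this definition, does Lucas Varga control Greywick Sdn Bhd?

Lucas holds 86% of Halcyon, so Lucas controls Halcyon.
Lucas and Halcyon together hold 35% + 65% = 100% of Auriga, so Lucas controls Auriga.
Halcyon and Auriga and Lucas together hold 29% + 15% + 45% = 89% of Tessera, so Lucas controls Tessera.
Tessera and Halcyon together hold 68% + 27% = 95% of Larkspur, so Lucas controls Larkspur.
Halcyon and Auriga together hold 7% + 85% = 92% of Anchor, so Lucas controls Anchor.
In Greywick, Lucas's side holds only 13%, not > 40%.
So Lucas does not control Greywick.

No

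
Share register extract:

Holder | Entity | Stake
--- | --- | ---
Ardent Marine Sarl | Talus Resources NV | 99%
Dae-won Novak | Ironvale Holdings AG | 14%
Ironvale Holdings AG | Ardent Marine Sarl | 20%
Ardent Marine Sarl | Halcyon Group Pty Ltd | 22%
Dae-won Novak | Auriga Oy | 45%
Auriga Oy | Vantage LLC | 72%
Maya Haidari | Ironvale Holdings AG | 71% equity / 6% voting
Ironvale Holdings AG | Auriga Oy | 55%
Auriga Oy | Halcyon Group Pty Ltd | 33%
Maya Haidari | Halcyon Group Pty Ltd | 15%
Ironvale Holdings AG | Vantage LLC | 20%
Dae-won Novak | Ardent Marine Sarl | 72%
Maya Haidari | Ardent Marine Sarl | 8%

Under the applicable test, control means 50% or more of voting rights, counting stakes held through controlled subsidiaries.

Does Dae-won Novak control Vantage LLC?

No

Dae-won holds 72% of Ardent, so Dae-won controls Ardent.
Ardent holds 99% of Talus, so Dae-won controls Talus.
Neither Dae-won nor any entity Dae-won controls holds any voting interest in Vantage.
So Dae-won does not control Vantage.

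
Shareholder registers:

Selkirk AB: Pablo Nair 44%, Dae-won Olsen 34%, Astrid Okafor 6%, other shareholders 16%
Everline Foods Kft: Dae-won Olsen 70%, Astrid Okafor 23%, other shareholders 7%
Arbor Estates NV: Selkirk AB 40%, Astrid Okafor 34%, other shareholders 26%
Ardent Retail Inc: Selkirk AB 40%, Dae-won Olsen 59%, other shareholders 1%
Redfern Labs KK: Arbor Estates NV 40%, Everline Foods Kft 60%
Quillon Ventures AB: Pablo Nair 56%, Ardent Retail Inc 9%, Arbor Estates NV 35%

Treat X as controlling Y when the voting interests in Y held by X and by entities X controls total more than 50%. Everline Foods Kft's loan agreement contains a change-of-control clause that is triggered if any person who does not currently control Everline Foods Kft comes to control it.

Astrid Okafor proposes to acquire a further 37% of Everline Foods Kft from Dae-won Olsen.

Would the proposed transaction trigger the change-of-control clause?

Yes

The purchase adds only to Astrid's holdings (Dae-won's stake shrinks), so Astrid is the only person who could newly come to control Everline.
Astrid's largest direct stake is 34% in Arbor, which does not meet the threshold, so Astrid controls no company.
In Everline, Astrid's side holds only 23%, not > 50%.
So before the transaction, Astrid does not control Everline.
After the purchase, Astrid's direct stake in Everline rises to 23% + 37% = 60%, and Dae-won's stake falls to 33%.
Astrid holds 60% of Everline, so Astrid controls Everline.
Astrid did not control Everline before and does after, so the clause is triggered.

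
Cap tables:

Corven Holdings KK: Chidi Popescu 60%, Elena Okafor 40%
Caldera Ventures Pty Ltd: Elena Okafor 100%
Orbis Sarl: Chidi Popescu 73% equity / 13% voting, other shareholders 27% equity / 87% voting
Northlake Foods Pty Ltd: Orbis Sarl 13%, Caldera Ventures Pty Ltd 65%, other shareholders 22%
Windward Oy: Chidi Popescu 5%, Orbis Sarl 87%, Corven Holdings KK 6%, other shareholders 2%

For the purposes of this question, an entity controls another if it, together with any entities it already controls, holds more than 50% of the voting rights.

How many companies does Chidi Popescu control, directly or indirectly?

1

Chidi holds 60% of Corven, so Chidi controls Corven.
No other company's threshold is met.
Chidi controls 1 company.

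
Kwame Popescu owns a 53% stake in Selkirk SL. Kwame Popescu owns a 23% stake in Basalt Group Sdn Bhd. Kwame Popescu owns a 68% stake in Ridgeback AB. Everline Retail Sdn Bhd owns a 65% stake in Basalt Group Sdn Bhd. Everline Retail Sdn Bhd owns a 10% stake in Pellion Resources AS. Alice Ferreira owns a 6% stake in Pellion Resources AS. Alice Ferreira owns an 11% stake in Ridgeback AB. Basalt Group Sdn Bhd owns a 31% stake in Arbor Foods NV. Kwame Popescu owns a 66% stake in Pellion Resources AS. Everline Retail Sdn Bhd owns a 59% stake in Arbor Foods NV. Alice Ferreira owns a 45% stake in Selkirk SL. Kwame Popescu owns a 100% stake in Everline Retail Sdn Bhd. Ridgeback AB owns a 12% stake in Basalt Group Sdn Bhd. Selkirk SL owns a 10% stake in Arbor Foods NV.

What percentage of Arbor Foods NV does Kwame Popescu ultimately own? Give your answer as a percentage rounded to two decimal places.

94.11%

Kwame reaches Arbor along 5 paths.
Via Ridgeback → Basalt: 68% × 12% × 31% = 2.5296%.
Via Everline → Basalt: 100% × 65% × 31% = 20.15%.
Via Basalt: 23% × 31% = 7.13%.
Via Selkirk: 53% × 10% = 5.3%.
Via Everline: 100% × 59% = 59%.
Total: 2.5296% + 20.15% + 7.13% + 5.3% + 59% = 94.1096%.
Rounded: 94.11%.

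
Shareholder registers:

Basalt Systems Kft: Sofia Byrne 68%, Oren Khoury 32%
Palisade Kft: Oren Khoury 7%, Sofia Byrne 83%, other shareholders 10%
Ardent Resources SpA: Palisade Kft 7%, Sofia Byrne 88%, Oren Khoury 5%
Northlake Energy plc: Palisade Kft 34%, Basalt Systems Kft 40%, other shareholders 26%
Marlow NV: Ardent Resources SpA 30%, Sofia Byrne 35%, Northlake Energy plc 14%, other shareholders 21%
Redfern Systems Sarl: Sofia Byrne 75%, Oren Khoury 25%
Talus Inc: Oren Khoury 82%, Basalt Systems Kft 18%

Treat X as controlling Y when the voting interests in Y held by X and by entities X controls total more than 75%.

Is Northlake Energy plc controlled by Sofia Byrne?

No

Sofia holds 83% of Palisade, so Sofia controls Palisade.
Palisade and Sofia together hold 7% + 88% = 95% of Ardent, so Sofia controls Ardent.
In Northlake, Sofia's side holds only 34%, not > 75%.
So Sofia does not control Northlake.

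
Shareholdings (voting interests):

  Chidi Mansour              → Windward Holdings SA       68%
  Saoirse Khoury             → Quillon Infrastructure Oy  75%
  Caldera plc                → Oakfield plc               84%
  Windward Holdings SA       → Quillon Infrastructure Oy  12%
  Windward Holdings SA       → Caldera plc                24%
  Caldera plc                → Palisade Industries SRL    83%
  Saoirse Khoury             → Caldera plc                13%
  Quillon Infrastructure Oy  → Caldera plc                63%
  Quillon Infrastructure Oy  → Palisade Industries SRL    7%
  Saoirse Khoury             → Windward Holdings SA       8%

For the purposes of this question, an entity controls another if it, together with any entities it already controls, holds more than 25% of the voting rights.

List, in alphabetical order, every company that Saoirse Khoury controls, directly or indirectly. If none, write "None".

Saoirse holds 75% of Quillon, so Saoirse controls Quillon.
Quillon and Saoirse together hold 63% + 13% = 76% of Caldera, so Saoirse controls Caldera.
Caldera and Quillon together hold 83% + 7% = 90% of Palisade, so Saoirse controls Palisade.
Caldera holds 84% of Oakfield, so Saoirse controls Oakfield.
No other company's threshold is met.

Caldera plc, Oakfield plc, Palisade Industries SRL, Quillon Infrastructure Oy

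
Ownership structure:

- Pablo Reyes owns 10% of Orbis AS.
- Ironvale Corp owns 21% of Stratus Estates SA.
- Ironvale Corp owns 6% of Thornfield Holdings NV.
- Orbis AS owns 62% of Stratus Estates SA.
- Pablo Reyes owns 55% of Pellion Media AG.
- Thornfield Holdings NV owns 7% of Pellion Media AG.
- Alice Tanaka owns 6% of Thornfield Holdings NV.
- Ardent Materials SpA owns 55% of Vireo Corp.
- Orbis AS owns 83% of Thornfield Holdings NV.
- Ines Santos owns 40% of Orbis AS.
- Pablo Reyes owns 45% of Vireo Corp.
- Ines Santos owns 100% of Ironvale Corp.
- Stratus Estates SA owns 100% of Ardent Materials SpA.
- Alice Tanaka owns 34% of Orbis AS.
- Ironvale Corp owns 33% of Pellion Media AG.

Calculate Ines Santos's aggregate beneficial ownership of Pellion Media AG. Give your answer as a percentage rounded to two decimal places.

35.74%

Ines reaches Pellion along 3 paths.
Via Ironvale: 100% × 33% = 33%.
Via Ironvale → Thornfield: 100% × 6% × 7% = 0.42%.
Via Orbis → Thornfield: 40% × 83% × 7% = 2.324%.
Total: 33% + 0.42% + 2.324% = 35.744%.
Rounded: 35.74%.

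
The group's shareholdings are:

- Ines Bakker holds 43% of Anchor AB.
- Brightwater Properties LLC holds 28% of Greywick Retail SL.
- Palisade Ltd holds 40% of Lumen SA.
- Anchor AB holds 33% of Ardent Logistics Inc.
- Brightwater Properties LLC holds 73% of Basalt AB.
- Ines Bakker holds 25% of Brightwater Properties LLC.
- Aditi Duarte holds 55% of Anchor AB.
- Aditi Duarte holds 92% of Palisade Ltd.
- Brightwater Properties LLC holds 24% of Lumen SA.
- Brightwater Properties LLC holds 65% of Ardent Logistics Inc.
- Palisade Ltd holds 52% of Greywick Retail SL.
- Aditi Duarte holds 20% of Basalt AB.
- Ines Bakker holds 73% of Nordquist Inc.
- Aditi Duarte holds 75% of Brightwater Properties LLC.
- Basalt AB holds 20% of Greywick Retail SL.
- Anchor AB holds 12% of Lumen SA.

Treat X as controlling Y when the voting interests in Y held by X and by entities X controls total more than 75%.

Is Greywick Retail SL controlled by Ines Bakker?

Ines's largest direct stake is 73% in Nordquist, which does not meet the threshold, so Ines controls no company.
Neither Ines nor any entity Ines controls holds any voting interest in Greywick.
So Ines does not control Greywick.

No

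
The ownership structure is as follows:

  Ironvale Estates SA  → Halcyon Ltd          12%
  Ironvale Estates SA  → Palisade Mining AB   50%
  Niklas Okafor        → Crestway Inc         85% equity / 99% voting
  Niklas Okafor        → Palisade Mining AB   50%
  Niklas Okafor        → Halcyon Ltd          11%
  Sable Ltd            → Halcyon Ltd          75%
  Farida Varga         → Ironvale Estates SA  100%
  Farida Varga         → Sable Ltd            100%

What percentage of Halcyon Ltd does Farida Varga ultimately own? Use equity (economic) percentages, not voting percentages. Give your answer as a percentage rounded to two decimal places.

Farida reaches Halcyon along 2 paths.
Via Ironvale: 100% × 12% = 12%.
Via Sable: 100% × 75% = 75%.
Total: 12% + 75% = 87%.
Rounded: 87.00%.

87.00%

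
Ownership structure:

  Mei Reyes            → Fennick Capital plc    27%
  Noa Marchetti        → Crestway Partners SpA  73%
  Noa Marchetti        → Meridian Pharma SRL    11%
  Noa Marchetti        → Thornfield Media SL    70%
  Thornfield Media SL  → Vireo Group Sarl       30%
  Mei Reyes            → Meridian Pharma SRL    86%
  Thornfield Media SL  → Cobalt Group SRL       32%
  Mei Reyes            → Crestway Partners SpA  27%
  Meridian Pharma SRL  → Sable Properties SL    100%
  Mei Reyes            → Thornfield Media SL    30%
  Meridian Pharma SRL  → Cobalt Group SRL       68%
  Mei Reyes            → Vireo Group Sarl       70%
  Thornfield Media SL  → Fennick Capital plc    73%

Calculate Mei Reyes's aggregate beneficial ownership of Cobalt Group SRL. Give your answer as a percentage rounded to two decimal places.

Mei reaches Cobalt along 2 paths.
Via Meridian: 86% × 68% = 58.48%.
Via Thornfield: 30% × 32% = 9.6%.
Total: 58.48% + 9.6% = 68.08%.

68.08%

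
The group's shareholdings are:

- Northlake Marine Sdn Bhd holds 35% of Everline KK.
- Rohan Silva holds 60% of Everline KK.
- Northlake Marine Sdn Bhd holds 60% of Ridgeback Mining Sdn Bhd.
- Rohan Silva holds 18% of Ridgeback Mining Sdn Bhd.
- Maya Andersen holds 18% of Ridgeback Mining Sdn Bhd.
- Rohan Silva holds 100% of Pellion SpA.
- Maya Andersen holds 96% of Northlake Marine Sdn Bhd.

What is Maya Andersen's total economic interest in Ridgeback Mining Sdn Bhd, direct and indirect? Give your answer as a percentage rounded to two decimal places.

Maya reaches Ridgeback along 2 paths.
Via Northlake: 96% × 60% = 57.6%.
Direct stake: 18% = 18%.
Total: 57.6% + 18% = 75.6%.
Rounded: 75.60%.

75.60%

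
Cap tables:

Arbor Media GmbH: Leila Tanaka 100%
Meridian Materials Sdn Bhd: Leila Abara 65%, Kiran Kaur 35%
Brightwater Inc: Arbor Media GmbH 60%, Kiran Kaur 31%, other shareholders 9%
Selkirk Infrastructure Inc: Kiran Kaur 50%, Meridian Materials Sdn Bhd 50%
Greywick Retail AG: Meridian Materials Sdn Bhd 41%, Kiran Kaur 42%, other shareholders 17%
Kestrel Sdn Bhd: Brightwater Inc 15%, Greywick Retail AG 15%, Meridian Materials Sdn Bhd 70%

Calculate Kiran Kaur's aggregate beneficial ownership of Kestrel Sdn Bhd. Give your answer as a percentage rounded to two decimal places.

37.60%

Kiran reaches Kestrel along 4 paths.
Via Brightwater: 31% × 15% = 4.65%.
Via Meridian → Greywick: 35% × 41% × 15% = 2.1525%.
Via Greywick: 42% × 15% = 6.3%.
Via Meridian: 35% × 70% = 24.5%.
Total: 4.65% + 2.1525% + 6.3% + 24.5% = 37.6025%.
Rounded: 37.60%.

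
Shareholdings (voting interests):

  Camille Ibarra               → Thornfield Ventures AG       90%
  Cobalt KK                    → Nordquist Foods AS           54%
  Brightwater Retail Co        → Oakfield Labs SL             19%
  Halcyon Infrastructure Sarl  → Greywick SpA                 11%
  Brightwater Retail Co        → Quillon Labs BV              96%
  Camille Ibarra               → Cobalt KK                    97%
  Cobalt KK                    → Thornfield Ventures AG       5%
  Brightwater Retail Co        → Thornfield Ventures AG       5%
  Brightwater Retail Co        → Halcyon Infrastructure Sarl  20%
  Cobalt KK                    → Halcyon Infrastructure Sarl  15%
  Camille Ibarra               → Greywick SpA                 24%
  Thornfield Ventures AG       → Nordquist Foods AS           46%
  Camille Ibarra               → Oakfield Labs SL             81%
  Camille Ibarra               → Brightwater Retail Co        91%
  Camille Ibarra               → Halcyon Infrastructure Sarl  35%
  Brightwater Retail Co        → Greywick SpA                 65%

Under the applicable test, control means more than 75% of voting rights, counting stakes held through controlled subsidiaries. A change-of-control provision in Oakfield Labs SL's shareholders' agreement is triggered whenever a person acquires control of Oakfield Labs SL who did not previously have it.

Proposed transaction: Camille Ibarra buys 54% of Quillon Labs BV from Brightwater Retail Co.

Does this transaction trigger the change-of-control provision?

The purchase adds only to Camille's holdings (Brightwater's stake shrinks), so Camille is the only person who could newly come to control Oakfield.
Camille holds 91% of Brightwater, so Camille controls Brightwater.
Brightwater and Camille together hold 19% + 81% = 100% of Oakfield, so Camille controls Oakfield.
So Camille already controls Oakfield before the transaction.
After the purchase, Camille holds 54% of Quillon directly, and Brightwater's stake falls to 42%.
Camille controlled Oakfield already, so this is not a new person acquiring control; every other person's position is unchanged or reduced.
No new person acquires control, so the clause is not triggered.

No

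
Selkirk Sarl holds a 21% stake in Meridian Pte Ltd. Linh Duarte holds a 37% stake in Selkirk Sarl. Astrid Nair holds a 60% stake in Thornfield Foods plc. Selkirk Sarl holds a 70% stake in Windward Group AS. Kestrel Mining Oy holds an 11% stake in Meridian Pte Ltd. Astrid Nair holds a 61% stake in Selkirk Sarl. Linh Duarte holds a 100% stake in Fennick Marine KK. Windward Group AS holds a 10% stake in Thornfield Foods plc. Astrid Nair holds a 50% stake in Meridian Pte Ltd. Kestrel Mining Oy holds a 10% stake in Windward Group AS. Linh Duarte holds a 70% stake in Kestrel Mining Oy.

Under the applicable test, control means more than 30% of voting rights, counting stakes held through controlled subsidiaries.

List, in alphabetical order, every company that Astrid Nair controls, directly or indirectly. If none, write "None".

Meridian Pte Ltd, Selkirk Sarl, Thornfield Foods plc, Windward Group AS

Astrid holds 61% of Selkirk, so Astrid controls Selkirk.
Selkirk holds 70% of Windward, so Astrid controls Windward.
Windward and Astrid together hold 10% + 60% = 70% of Thornfield, so Astrid controls Thornfield.
Selkirk and Astrid together hold 21% + 50% = 71% of Meridian, so Astrid controls Meridian.
No other company's threshold is met.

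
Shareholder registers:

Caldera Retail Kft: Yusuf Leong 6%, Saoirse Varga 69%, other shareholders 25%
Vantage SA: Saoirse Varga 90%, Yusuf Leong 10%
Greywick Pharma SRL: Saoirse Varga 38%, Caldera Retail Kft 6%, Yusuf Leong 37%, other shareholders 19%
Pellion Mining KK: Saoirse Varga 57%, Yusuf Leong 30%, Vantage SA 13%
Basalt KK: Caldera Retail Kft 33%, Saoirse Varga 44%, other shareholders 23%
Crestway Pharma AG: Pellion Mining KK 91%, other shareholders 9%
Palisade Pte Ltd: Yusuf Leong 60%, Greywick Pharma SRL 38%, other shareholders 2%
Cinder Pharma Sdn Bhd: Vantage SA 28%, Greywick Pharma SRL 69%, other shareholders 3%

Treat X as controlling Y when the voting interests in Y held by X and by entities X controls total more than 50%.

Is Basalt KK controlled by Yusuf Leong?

Yusuf holds 60% of Palisade, so Yusuf controls Palisade.
Neither Yusuf nor any entity Yusuf controls holds any voting interest in Basalt.
So Yusuf does not control Basalt.

No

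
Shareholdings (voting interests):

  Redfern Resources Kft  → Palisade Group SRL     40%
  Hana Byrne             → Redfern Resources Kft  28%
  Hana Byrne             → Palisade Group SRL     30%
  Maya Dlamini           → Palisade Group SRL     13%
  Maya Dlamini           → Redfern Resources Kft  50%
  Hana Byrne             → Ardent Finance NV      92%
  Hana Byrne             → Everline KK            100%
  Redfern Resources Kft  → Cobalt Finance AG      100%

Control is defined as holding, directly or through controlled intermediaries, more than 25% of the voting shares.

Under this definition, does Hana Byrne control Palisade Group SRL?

Yes

Hana holds 28% of Redfern, so Hana controls Redfern.
Hana and Redfern together hold 30% + 40% = 70% of Palisade, so Hana controls Palisade.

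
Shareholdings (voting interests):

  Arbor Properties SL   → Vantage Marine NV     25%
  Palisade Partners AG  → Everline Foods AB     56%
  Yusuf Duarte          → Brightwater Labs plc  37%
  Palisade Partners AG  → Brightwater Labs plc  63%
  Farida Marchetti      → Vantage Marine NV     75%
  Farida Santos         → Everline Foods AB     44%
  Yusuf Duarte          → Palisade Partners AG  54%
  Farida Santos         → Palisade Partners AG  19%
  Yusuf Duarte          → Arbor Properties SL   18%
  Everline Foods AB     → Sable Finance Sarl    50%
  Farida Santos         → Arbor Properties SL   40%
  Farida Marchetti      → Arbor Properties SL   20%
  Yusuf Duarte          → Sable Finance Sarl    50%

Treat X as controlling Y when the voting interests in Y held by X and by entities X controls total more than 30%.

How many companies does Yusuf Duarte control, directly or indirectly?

Yusuf holds 54% of Palisade, so Yusuf controls Palisade.
Palisade holds 56% of Everline, so Yusuf controls Everline.
Yusuf and Palisade together hold 37% + 63% = 100% of Brightwater, so Yusuf controls Brightwater.
Everline and Yusuf together hold 50% + 50% = 100% of Sable, so Yusuf controls Sable.
No other company's threshold is met.
Yusuf controls 4 companies.

4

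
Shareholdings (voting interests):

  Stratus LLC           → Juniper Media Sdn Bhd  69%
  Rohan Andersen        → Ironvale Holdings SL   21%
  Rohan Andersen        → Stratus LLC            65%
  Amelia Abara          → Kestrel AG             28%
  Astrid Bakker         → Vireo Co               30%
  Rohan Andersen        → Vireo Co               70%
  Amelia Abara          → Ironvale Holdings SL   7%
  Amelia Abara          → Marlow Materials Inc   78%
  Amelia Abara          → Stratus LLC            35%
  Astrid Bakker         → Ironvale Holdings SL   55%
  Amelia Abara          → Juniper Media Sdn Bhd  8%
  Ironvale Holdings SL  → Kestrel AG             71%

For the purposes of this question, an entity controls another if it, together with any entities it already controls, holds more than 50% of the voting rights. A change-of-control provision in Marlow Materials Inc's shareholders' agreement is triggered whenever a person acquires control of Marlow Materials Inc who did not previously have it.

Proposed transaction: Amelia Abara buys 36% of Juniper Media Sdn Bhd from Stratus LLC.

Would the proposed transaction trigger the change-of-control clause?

The purchase adds only to Amelia's holdings (Stratus's stake shrinks), so Amelia is the only person who could newly come to control Marlow.
Amelia holds 78% of Marlow, so Amelia controls Marlow.
So Amelia already controls Marlow before the transaction.
After the purchase, Amelia's direct stake in Juniper rises to 8% + 36% = 44%, and Stratus's stake falls to 33%.
Amelia controlled Marlow already, so this is not a new person acquiring control; every other person's position is unchanged or reduced.
No new person acquires control, so the clause is not triggered.

No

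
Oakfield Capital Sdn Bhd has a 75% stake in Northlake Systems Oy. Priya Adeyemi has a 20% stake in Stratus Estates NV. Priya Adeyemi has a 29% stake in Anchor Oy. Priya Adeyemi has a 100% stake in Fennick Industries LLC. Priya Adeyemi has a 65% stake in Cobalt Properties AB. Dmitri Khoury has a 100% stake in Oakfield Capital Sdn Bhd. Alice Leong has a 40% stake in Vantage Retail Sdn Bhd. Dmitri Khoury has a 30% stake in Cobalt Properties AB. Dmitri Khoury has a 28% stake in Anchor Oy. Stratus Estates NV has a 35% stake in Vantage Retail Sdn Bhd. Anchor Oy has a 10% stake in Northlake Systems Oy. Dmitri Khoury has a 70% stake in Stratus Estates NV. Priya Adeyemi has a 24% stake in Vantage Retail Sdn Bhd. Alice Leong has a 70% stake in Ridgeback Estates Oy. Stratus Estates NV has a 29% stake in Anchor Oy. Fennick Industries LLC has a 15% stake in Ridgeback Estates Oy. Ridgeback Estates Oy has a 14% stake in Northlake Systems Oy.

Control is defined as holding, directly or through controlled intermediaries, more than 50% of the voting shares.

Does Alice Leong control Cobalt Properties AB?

No

Alice holds 70% of Ridgeback, so Alice controls Ridgeback.
Neither Alice nor any entity Alice controls holds any voting interest in Cobalt.
So Alice does not control Cobalt.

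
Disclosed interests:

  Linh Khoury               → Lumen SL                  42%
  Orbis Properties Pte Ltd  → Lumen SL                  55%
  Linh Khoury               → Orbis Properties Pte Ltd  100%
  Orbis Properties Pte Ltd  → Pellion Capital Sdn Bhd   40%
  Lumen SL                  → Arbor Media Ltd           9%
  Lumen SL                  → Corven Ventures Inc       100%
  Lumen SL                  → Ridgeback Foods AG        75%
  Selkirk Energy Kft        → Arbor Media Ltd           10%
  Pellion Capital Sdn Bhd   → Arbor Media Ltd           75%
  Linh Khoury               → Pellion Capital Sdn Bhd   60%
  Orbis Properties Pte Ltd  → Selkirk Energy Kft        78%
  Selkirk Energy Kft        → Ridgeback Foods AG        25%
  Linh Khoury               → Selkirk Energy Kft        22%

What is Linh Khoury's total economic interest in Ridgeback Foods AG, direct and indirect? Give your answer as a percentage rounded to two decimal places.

Linh reaches Ridgeback along 4 paths.
Via Selkirk: 22% × 25% = 5.5%.
Via Orbis → Selkirk: 100% × 78% × 25% = 19.5%.
Via Orbis → Lumen: 100% × 55% × 75% = 41.25%.
Via Lumen: 42% × 75% = 31.5%.
Total: 5.5% + 19.5% + 41.25% + 31.5% = 97.75%.

97.75%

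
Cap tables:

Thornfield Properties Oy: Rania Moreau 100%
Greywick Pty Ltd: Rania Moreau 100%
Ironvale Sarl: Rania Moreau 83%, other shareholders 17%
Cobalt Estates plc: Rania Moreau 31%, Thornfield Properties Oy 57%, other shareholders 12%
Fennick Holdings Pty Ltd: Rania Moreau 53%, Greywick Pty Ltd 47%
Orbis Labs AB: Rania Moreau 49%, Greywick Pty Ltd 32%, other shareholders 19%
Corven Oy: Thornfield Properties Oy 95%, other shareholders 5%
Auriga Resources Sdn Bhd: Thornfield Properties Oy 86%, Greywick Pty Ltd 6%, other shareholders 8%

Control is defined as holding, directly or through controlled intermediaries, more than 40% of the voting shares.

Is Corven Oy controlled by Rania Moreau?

Yes

Rania holds 100% of Thornfield, so Rania controls Thornfield.
Thornfield holds 95% of Corven, so Rania controls Corven.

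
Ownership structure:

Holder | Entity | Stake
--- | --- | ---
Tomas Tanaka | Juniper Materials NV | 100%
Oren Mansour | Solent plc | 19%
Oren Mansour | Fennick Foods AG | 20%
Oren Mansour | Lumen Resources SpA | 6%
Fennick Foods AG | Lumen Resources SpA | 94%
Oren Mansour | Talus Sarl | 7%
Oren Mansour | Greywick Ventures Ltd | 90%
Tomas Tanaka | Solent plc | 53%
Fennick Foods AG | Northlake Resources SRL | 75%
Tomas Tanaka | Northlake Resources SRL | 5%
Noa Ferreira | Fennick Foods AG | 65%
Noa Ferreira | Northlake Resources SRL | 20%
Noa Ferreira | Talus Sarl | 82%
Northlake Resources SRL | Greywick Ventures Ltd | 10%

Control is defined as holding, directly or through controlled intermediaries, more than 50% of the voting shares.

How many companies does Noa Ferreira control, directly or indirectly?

Noa holds 65% of Fennick, so Noa controls Fennick.
Noa holds 82% of Talus, so Noa controls Talus.
Noa and Fennick together hold 20% + 75% = 95% of Northlake, so Noa controls Northlake.
Fennick holds 94% of Lumen, so Noa controls Lumen.
No other company's threshold is met.
Noa controls 4 companies.

4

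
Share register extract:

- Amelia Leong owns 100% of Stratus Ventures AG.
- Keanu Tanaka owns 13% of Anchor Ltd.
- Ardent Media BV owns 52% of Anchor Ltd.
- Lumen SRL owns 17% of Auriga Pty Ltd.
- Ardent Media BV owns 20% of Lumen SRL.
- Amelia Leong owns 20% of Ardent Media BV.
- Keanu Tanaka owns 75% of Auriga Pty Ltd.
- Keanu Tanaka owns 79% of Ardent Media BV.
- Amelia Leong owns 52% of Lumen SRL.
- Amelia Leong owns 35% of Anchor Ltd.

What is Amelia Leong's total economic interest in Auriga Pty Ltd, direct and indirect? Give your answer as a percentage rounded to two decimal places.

Amelia reaches Auriga along 2 paths.
Via Lumen: 52% × 17% = 8.84%.
Via Ardent → Lumen: 20% × 20% × 17% = 0.68%.
Total: 8.84% + 0.68% = 9.52%.

9.52%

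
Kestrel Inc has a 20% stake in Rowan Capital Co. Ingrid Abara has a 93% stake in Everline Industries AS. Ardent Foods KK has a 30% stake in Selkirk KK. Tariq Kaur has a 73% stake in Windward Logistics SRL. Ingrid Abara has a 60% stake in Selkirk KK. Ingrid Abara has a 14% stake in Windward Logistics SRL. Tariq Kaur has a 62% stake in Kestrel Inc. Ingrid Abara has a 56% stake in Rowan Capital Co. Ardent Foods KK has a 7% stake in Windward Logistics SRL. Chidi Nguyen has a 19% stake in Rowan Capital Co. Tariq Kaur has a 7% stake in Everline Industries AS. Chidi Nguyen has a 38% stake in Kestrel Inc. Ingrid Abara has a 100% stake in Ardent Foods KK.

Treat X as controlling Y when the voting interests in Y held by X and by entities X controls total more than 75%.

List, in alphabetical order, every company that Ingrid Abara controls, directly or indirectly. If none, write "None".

Ingrid holds 93% of Everline, so Ingrid controls Everline.
Ingrid holds 100% of Ardent, so Ingrid controls Ardent.
Ingrid and Ardent together hold 60% + 30% = 90% of Selkirk, so Ingrid controls Selkirk.
No other company's threshold is met.

Ardent Foods KK, Everline Industries AS, Selkirk KK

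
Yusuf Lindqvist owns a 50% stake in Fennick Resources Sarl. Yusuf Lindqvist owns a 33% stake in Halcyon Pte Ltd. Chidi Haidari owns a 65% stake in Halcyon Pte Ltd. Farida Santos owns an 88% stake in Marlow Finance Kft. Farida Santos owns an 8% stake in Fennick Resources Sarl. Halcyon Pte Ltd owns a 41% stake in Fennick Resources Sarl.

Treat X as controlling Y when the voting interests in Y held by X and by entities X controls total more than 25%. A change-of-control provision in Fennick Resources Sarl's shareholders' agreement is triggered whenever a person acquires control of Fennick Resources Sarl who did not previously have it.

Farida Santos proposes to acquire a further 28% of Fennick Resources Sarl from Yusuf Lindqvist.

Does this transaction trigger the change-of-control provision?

The purchase adds only to Farida's holdings (Yusuf's stake shrinks), so Farida is the only person who could newly come to control Fennick.
Farida holds 88% of Marlow, so Farida controls Marlow.
In Fennick, Farida's side holds only 8%, not > 25%.
So before the transaction, Farida does not control Fennick.
After the purchase, Farida's direct stake in Fennick rises to 8% + 28% = 36%, and Yusuf's stake falls to 22%.
Farida holds 36% of Fennick, so Farida controls Fennick.
Farida did not control Fennick before and does after, so the clause is triggered.

Yes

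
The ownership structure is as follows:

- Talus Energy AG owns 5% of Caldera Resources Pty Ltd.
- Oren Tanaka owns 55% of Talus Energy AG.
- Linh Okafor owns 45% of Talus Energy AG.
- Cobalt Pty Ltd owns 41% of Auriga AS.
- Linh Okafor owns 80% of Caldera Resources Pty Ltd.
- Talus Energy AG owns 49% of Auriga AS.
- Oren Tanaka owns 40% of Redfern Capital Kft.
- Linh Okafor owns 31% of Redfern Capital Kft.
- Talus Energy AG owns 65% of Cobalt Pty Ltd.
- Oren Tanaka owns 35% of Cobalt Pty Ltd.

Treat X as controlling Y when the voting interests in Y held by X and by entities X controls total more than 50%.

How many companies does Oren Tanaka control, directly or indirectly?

3

Oren holds 55% of Talus, so Oren controls Talus.
Oren and Talus together hold 35% + 65% = 100% of Cobalt, so Oren controls Cobalt.
Cobalt and Talus together hold 41% + 49% = 90% of Auriga, so Oren controls Auriga.
No other company's threshold is met.
Oren controls 3 companies.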